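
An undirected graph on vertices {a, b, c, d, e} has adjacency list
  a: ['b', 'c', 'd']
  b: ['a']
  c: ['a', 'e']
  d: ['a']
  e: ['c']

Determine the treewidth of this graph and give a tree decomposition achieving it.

Each bag holds 2 vertices, so the decomposition has width 1, which upper-bounds the treewidth. Any graph with an edge has treewidth ≥ 1, and G has the edge a–d. Combining the bounds, tw(G) = 1.

Treewidth 1.
Bags: B1 = {a, d}  B2 = {a, c}  B3 = {c, e}  B4 = {a, b}
Tree: B1–B2, B2–B3, B1–B4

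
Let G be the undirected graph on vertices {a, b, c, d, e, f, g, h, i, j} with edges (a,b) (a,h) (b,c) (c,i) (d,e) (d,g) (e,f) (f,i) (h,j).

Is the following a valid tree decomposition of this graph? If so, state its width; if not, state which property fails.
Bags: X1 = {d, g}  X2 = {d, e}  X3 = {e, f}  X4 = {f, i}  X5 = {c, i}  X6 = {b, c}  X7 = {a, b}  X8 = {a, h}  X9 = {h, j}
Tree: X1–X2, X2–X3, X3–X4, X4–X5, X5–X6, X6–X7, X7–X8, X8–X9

Yes; width 1.

Checking the three conditions: (i) the bags cover all of {a, b, c, d, e, f, g, h, i, j}; (ii) for each edge, some bag contains both endpoints; (iii) the bags containing any fixed vertex form a subtree. All hold, so the decomposition is valid with width 2 − 1 = 1.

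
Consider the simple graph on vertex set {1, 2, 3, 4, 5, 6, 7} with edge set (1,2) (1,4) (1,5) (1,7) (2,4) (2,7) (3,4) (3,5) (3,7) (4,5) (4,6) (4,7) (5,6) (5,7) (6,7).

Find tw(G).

A width-3 tree decomposition is:
Bags: B1 = {3, 4, 5, 7}  B2 = {1, 4, 5, 7}  B3 = {1, 2, 4, 7}  B4 = {4, 5, 6, 7}
Tree: B1–B2, B2–B3, B1–B4
Every bag has size at most 4, so the width is 4 − 1 = 3 and tw(G) ≤ 3. On the other hand G contains the 4-clique {1, 2, 4, 7}. A clique must lie in a single bag of any decomposition, so no decomposition can have width below 3. Combining the bounds, tw(G) = 3.

3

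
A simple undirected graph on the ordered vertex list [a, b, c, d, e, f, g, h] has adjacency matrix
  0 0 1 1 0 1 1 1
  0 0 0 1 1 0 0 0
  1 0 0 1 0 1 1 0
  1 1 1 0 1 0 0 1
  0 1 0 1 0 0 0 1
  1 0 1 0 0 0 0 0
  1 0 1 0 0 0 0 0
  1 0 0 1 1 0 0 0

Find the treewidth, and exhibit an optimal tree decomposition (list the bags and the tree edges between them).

Treewidth 2.
Bags: B1 = {a, c, d}  B2 = {a, c, g}  B3 = {a, d, h}  B4 = {d, e, h}  B5 = {a, c, f}  B6 = {b, d, e}
Tree: B1–B2, B1–B3, B3–B4, B2–B5, B4–B6

Each bag holds 3 vertices, so the decomposition has width 2, which upper-bounds the treewidth. For the lower bound, the 3 vertices {d, e, h} are pairwise adjacent, and any tree decomposition puts a clique entirely inside one bag — forcing width ≥ 2. Hence tw(G) = 2 exactly.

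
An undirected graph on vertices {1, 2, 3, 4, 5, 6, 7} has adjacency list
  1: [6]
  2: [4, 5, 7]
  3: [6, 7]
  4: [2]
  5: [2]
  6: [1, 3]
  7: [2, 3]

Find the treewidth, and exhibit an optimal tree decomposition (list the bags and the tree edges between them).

Every bag has size at most 2, so the width is 2 − 1 = 1 and tw(G) ≤ 1. G has an edge, so its treewidth is at least 1. Therefore the treewidth is 1.

Treewidth 1.
Bags: B1 = {2, 7}  B2 = {2, 5}  B3 = {3, 7}  B4 = {3, 6}  B5 = {1, 6}  B6 = {2, 4}
Tree: B1–B2, B1–B3, B3–B4, B4–B5, B2–B6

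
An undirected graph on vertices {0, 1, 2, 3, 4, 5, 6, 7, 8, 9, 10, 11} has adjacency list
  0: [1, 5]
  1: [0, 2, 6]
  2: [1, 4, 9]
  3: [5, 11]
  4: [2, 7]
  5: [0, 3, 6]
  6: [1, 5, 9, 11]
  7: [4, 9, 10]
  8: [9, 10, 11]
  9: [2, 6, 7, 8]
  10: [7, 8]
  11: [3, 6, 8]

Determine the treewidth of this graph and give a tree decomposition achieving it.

Treewidth 3.
Bags: B1 = {4, 7, 8, 10}  B2 = {4, 7, 8, 9}  B3 = {2, 4, 8, 9}  B4 = {2, 8, 9, 11}  B5 = {2, 6, 9, 11}  B6 = {1, 2, 6, 11}  B7 = {1, 3, 6, 11}  B8 = {1, 3, 5, 6}  B9 = {0, 1, 3, 5}
Tree: B1–B2, B2–B3, B3–B4, B4–B5, B5–B6, B6–B7, B7–B8, B8–B9

Every bag has size at most 4, so the width is 4 − 1 = 3 and tw(G) ≤ 3. For the lower bound: the 4 vertex sets {4,7,10}, {8}, {9}, {1,2,6,11} are disjoint, each induces a connected subgraph, and every pair is joined by at least one edge of G. Contracting each set to a single vertex therefore yields K_{4} as a minor, and since treewidth is minor-monotone, tw(G) ≥ tw(K_{4}) = 3. Combining the bounds, tw(G) = 3.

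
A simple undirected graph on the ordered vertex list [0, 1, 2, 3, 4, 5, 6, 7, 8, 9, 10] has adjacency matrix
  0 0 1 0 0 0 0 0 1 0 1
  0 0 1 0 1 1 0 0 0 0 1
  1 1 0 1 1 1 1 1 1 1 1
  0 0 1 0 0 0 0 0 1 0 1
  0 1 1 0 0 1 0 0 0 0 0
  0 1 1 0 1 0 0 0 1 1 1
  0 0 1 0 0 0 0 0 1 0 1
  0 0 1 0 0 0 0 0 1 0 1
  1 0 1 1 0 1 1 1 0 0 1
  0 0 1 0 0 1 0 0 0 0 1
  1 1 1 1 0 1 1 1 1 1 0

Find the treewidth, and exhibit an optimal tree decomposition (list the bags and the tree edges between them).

Treewidth 3.
One such decomposition:
Bags: B1 = {2, 6, 8, 10}  B2 = {2, 5, 8, 10}  B3 = {2, 5, 9, 10}  B4 = {1, 2, 5, 10}  B5 = {2, 3, 8, 10}  B6 = {2, 7, 8, 10}  B7 = {0, 2, 8, 10}  B8 = {1, 2, 4, 5}
Tree: B1–B2, B2–B3, B2–B4, B1–B5, B5–B6, B5–B7, B4–B8

The largest bag has 4 vertices, giving width 3; this decomposition certifies tw(G) ≤ 3. On the other hand G contains the 4-clique {0, 2, 8, 10}. A clique must lie in a single bag of any decomposition, so no decomposition can have width below 3. Therefore the treewidth is 3.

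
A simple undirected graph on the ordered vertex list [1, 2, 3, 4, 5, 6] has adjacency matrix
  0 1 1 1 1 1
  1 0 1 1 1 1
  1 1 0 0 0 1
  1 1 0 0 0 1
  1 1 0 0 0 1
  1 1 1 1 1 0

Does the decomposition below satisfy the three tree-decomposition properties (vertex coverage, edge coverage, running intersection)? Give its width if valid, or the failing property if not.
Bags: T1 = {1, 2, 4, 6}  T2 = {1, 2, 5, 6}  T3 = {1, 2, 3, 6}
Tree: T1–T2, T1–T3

Checking the three conditions: (i) the bags cover all of {1, 2, 3, 4, 5, 6}; (ii) for each edge, some bag contains both endpoints; (iii) the bags containing any fixed vertex form a subtree. All hold, so the decomposition is valid with width 4 − 1 = 3.

Yes; width 3.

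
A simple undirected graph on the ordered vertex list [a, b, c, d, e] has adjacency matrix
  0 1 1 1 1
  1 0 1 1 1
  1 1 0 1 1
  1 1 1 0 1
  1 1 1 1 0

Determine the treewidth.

4

A width-4 tree decomposition is:
Bags: B1 = {a, b, c, d, e}
Tree: (single bag)
With just one bag of size 5, the width is 5 − 1 = 4, so tw(G) ≤ 4. On the other hand G contains the 5-clique {a, b, c, d, e}. A clique must lie in a single bag of any decomposition, so no decomposition can have width below 4. Therefore the treewidth is 4.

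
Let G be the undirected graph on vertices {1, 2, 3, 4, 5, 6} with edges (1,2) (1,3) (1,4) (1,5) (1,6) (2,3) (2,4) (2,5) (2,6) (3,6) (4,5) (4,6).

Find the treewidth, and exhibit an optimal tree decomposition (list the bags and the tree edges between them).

The largest bag has 4 vertices, giving width 3; this decomposition certifies tw(G) ≤ 3. For the lower bound, the 4 vertices {1, 2, 3, 6} are pairwise adjacent, and any tree decomposition puts a clique entirely inside one bag — forcing width ≥ 3. The upper and lower bounds meet at 3, so that is the treewidth.

Treewidth 3.
One optimal decomposition is:
Bags: B1 = {1, 2, 4, 6}  B2 = {1, 2, 3, 6}  B3 = {1, 2, 4, 5}
Tree: B1–B2, B1–B3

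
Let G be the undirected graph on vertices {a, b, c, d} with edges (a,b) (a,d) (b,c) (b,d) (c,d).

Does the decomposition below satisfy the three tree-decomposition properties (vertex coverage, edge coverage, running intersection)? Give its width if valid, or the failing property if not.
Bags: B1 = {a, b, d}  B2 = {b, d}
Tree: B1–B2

No — vertex c appears in no bag.

A tree decomposition must satisfy three properties: every vertex lies in some bag; for every edge, both endpoints lie together in some bag; and for every vertex, the bags containing it form a connected subtree. Here vertex c appears in no bag, so the decomposition is invalid.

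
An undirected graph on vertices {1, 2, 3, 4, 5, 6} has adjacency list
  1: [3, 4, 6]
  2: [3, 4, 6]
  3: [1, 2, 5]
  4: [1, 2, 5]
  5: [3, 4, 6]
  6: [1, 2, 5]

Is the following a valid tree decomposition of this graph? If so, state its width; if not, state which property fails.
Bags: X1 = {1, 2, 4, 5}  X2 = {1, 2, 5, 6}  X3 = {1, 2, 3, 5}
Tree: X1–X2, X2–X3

Yes; width 3.

Vertex coverage: the bags together contain {1, 2, 3, 4, 5, 6}, the full vertex set. Edge coverage: each edge of G has both endpoints in at least one bag. Running intersection: for every vertex, the bags containing it form a connected subtree. All three properties hold, so this is a valid tree decomposition of width max|bag| − 1 = 3, and hence tw(G) ≤ 3.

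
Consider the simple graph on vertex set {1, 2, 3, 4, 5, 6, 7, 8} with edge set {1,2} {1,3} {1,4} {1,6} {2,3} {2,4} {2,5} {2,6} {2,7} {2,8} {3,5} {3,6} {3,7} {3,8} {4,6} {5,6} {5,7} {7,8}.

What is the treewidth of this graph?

A width-3 tree decomposition is:
Bags: B1 = {2, 3, 5, 7}  B2 = {2, 3, 5, 6}  B3 = {1, 2, 3, 6}  B4 = {1, 2, 4, 6}  B5 = {2, 3, 7, 8}
Tree: B1–B2, B2–B3, B3–B4, B1–B5
Every bag has size at most 4, so the width is 4 − 1 = 3 and tw(G) ≤ 3. Conversely, {2, 3, 7, 8} is a clique of size 4, and the vertices of any clique must share a bag in every tree decomposition; so some bag has ≥ 4 vertices and tw(G) ≥ 3. Combining the bounds, tw(G) = 3.

3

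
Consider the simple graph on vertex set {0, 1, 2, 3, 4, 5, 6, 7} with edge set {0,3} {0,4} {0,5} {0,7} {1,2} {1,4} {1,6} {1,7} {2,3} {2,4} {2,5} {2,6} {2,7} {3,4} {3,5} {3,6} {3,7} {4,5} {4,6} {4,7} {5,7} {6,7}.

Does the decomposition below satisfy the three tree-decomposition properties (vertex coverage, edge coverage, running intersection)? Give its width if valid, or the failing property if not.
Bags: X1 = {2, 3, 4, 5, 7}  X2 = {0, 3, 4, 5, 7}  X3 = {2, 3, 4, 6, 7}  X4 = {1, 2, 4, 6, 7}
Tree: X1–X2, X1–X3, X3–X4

Yes; width 4.

Every vertex of G appears in some bag (union = {0, 1, 2, 3, 4, 5, 6, 7}); every edge is covered by a bag; and for each vertex v the set of bags containing v is connected in the bag tree. The decomposition is therefore valid. The largest bag has 5 vertices, so the width is 4.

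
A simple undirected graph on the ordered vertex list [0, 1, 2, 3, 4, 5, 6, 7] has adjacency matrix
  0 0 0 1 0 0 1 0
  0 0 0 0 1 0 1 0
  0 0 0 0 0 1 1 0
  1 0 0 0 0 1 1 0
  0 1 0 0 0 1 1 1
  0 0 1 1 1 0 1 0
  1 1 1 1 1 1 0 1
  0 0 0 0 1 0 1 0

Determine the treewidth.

A width-2 tree decomposition is:
Bags: B1 = {4, 6, 7}  B2 = {4, 5, 6}  B3 = {3, 5, 6}  B4 = {0, 3, 6}  B5 = {1, 4, 6}  B6 = {2, 5, 6}
Tree: B1–B2, B2–B3, B3–B4, B1–B5, B2–B6
Each bag holds 3 vertices, so the decomposition has width 2, which upper-bounds the treewidth. For the lower bound, the 3 vertices {0, 3, 6} are pairwise adjacent, and any tree decomposition puts a clique entirely inside one bag — forcing width ≥ 2. Therefore the treewidth is 2.

2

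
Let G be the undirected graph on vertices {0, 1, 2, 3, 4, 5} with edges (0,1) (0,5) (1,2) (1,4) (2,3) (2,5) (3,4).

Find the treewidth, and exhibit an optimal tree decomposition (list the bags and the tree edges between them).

Treewidth 2.
One such decomposition:
Bags: B1 = {0, 2, 5}  B2 = {0, 1, 2}  B3 = {1, 2, 3}  B4 = {1, 3, 4}
Tree: B1–B2, B2–B3, B3–B4

Every bag has size at most 3, so the width is 3 − 1 = 2 and tw(G) ≤ 2. Since 5–0–1–2–5 is a cycle in G, G is not acyclic. Forests are exactly the graphs of treewidth ≤ 1, so tw(G) ≥ 2. The upper and lower bounds meet at 2, so that is the treewidth.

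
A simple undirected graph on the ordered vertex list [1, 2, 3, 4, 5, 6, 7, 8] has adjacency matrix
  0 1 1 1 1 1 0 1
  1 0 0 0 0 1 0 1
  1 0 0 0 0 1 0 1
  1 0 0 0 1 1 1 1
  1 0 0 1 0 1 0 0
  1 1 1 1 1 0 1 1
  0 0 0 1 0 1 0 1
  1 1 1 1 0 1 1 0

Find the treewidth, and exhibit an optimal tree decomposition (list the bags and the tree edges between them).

Each bag holds 4 vertices, so the decomposition has width 3, which upper-bounds the treewidth. Conversely, {1, 2, 6, 8} is a clique of size 4, and the vertices of any clique must share a bag in every tree decomposition; so some bag has ≥ 4 vertices and tw(G) ≥ 3. Combining the bounds, tw(G) = 3.

Treewidth 3.
One such decomposition:
Bags: B1 = {1, 4, 5, 6}  B2 = {1, 4, 6, 8}  B3 = {1, 3, 6, 8}  B4 = {4, 6, 7, 8}  B5 = {1, 2, 6, 8}
Tree: B1–B2, B2–B3, B2–B4, B2–B5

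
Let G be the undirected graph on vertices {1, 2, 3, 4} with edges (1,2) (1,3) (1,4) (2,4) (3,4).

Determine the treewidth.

A width-2 tree decomposition is:
Bags: B1 = {1, 3, 4}  B2 = {1, 2, 4}
Tree: B1–B2
Each bag holds 3 vertices, so the decomposition has width 2, which upper-bounds the treewidth. Conversely, {1, 2, 4} is a clique of size 3, and the vertices of any clique must share a bag in every tree decomposition; so some bag has ≥ 3 vertices and tw(G) ≥ 2. Combining the bounds, tw(G) = 2.

2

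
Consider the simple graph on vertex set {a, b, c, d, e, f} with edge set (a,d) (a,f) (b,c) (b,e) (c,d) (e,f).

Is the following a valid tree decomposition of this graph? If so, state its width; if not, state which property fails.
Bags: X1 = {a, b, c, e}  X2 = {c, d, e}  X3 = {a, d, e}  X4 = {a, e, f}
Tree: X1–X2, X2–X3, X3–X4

A tree decomposition must satisfy three properties: every vertex lies in some bag; for every edge, both endpoints lie together in some bag; and for every vertex, the bags containing it form a connected subtree. Here bags containing vertex a are not connected in the tree, so the decomposition is invalid.

No — bags containing vertex a are not connected in the tree.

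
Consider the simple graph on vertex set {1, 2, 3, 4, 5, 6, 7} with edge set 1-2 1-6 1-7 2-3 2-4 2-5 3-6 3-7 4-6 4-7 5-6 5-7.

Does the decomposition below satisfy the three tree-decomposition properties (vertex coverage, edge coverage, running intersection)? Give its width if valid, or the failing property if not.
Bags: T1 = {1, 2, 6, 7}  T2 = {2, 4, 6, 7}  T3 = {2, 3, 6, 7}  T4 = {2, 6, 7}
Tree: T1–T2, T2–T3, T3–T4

A tree decomposition must satisfy three properties: every vertex lies in some bag; for every edge, both endpoints lie together in some bag; and for every vertex, the bags containing it form a connected subtree. Here vertex 5 appears in no bag, so the decomposition is invalid.

No — vertex 5 appears in no bag.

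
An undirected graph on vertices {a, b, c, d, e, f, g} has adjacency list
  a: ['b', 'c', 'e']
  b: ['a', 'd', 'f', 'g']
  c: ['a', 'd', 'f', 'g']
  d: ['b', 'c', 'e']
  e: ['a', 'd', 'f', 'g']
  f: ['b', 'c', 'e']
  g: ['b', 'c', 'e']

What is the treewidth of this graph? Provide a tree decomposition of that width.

Treewidth 3.
Bags: B1 = {a, b, c, e}  B2 = {b, c, d, e}  B3 = {b, c, e, f}  B4 = {b, c, e, g}
Tree: B1–B2, B2–B3, B3–B4

Each bag holds 4 vertices, so the decomposition has width 3, which upper-bounds the treewidth. For the lower bound: the 4 vertex sets {a,c}, {b,d}, {e}, {f} are disjoint, each induces a connected subgraph, and every pair is joined by at least one edge of G. Contracting each set to a single vertex therefore yields K_{4} as a minor, and since treewidth is minor-monotone, tw(G) ≥ tw(K_{4}) = 3. Hence tw(G) = 3 exactly.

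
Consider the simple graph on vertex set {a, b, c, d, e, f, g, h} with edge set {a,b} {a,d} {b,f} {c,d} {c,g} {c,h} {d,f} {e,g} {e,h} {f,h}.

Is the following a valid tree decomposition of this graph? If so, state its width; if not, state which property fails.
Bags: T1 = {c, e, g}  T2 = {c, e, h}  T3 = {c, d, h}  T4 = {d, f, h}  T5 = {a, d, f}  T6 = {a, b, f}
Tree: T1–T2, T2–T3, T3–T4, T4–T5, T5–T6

Every vertex of G appears in some bag (union = {a, b, c, d, e, f, g, h}); every edge is covered by a bag; and for each vertex v the set of bags containing v is connected in the bag tree. The decomposition is therefore valid. The largest bag has 3 vertices, so the width is 2.

Yes; width 2.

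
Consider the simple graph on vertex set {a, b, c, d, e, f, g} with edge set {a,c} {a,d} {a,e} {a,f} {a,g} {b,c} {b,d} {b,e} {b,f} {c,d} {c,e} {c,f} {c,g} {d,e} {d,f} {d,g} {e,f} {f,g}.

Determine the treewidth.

4

A width-4 tree decomposition is:
Bags: B1 = {a, c, d, e, f}  B2 = {a, c, d, f, g}  B3 = {b, c, d, e, f}
Tree: B1–B2, B1–B3
Every bag has size at most 5, so the width is 5 − 1 = 4 and tw(G) ≤ 4. On the other hand G contains the 5-clique {a, c, d, f, g}. A clique must lie in a single bag of any decomposition, so no decomposition can have width below 4. Combining the bounds, tw(G) = 4.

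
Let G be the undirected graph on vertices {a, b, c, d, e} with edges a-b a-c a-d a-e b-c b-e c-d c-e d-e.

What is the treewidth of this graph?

3

A width-3 tree decomposition is:
Bags: B1 = {a, c, d, e}  B2 = {a, b, c, e}
Tree: B1–B2
Every bag has size at most 4, so the width is 4 − 1 = 3 and tw(G) ≤ 3. Conversely, {a, c, d, e} is a clique of size 4, and the vertices of any clique must share a bag in every tree decomposition; so some bag has ≥ 4 vertices and tw(G) ≥ 3. The upper and lower bounds meet at 3, so that is the treewidth.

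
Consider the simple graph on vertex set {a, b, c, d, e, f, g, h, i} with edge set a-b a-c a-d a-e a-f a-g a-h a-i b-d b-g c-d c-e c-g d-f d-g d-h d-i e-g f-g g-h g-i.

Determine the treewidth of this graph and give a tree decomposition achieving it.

Treewidth 3.
Bags: B1 = {a, d, g, i}  B2 = {a, c, d, g}  B3 = {a, d, f, g}  B4 = {a, c, e, g}  B5 = {a, d, g, h}  B6 = {a, b, d, g}
Tree: B1–B2, B1–B3, B2–B4, B1–B5, B3–B6

Each bag holds 4 vertices, so the decomposition has width 3, which upper-bounds the treewidth. Conversely, {a, d, f, g} is a clique of size 4, and the vertices of any clique must share a bag in every tree decomposition; so some bag has ≥ 4 vertices and tw(G) ≥ 3. Hence tw(G) = 3 exactly.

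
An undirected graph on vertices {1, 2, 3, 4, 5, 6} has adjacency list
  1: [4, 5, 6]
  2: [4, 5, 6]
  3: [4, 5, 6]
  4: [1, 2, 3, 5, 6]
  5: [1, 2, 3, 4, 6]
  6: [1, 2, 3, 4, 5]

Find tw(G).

A width-3 tree decomposition is:
Bags: B1 = {3, 4, 5, 6}  B2 = {2, 4, 5, 6}  B3 = {1, 4, 5, 6}
Tree: B1–B2, B2–B3
Each bag holds 4 vertices, so the decomposition has width 3, which upper-bounds the treewidth. Conversely, {1, 4, 5, 6} is a clique of size 4, and the vertices of any clique must share a bag in every tree decomposition; so some bag has ≥ 4 vertices and tw(G) ≥ 3. Hence tw(G) = 3 exactly.

3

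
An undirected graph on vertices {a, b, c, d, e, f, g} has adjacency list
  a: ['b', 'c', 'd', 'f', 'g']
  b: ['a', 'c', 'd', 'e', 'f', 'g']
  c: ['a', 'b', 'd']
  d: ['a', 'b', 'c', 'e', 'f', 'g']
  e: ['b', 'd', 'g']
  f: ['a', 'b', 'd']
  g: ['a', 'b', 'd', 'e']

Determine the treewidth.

3

A width-3 tree decomposition is:
Bags: B1 = {a, b, c, d}  B2 = {a, b, d, g}  B3 = {b, d, e, g}  B4 = {a, b, d, f}
Tree: B1–B2, B2–B3, B1–B4
Every bag has size at most 4, so the width is 4 − 1 = 3 and tw(G) ≤ 3. For the lower bound, the 4 vertices {b, d, e, g} are pairwise adjacent, and any tree decomposition puts a clique entirely inside one bag — forcing width ≥ 3. Hence tw(G) = 3 exactly.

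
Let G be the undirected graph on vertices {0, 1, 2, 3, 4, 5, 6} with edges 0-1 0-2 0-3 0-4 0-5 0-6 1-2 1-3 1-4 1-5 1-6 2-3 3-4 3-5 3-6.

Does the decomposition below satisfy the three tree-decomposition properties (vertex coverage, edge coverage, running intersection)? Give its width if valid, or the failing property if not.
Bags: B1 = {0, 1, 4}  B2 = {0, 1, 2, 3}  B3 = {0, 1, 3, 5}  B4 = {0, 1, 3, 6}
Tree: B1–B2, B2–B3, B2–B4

No — edge (3,4) lies in no bag.

A tree decomposition must satisfy three properties: every vertex lies in some bag; for every edge, both endpoints lie together in some bag; and for every vertex, the bags containing it form a connected subtree. Here edge (3,4) lies in no bag, so the decomposition is invalid.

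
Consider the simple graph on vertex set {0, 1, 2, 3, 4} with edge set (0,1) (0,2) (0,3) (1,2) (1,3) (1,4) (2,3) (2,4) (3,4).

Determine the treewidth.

3

A width-3 tree decomposition is:
Bags: B1 = {0, 1, 2, 3}  B2 = {1, 2, 3, 4}
Tree: B1–B2
The largest bag has 4 vertices, giving width 3; this decomposition certifies tw(G) ≤ 3. Conversely, {0, 1, 2, 3} is a clique of size 4, and the vertices of any clique must share a bag in every tree decomposition; so some bag has ≥ 4 vertices and tw(G) ≥ 3. Therefore the treewidth is 3.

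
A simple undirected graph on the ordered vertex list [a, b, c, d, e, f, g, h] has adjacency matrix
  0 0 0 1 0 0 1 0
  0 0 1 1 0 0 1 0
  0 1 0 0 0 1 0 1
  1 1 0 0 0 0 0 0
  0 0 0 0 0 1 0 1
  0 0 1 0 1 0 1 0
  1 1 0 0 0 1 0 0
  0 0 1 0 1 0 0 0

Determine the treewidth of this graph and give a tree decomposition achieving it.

Treewidth 2.
One such decomposition:
Bags: B1 = {e, f, h}  B2 = {c, f, h}  B3 = {c, f, g}  B4 = {b, c, g}  B5 = {a, b, g}  B6 = {a, b, d}
Tree: B1–B2, B2–B3, B3–B4, B4–B5, B5–B6

Each bag holds 3 vertices, so the decomposition has width 2, which upper-bounds the treewidth. The edges e–h–c–f–e form a cycle, so G is not a tree and its treewidth is at least 2. Hence tw(G) = 2 exactly.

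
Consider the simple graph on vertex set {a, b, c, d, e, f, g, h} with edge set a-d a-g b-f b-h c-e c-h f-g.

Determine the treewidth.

1

A width-1 tree decomposition is:
Bags: B1 = {a, d}  B2 = {a, g}  B3 = {f, g}  B4 = {b, f}  B5 = {b, h}  B6 = {c, h}  B7 = {c, e}
Tree: B1–B2, B2–B3, B3–B4, B4–B5, B5–B6, B6–B7
The largest bag has 2 vertices, giving width 1; this decomposition certifies tw(G) ≤ 1. Since G has at least one edge (e.g. d–a), it is not an edgeless graph, so tw(G) ≥ 1. The upper and lower bounds meet at 1, so that is the treewidth.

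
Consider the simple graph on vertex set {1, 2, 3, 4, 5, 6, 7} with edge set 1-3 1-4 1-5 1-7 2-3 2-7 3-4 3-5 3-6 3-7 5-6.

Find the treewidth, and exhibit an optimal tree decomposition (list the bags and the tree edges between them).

The largest bag has 3 vertices, giving width 2; this decomposition certifies tw(G) ≤ 2. On the other hand G contains the 3-clique {1, 3, 4}. A clique must lie in a single bag of any decomposition, so no decomposition can have width below 2. Hence tw(G) = 2 exactly.

Treewidth 2.
One optimal decomposition is:
Bags: B1 = {1, 3, 5}  B2 = {3, 5, 6}  B3 = {1, 3, 7}  B4 = {2, 3, 7}  B5 = {1, 3, 4}
Tree: B1–B2, B1–B3, B3–B4, B1–B5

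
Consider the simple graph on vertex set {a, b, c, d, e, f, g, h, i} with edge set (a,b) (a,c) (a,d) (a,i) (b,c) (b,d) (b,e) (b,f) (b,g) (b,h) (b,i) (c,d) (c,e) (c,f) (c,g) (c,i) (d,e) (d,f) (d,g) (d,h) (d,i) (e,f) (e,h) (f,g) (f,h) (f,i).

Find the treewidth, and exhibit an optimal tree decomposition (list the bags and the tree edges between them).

Every bag has size at most 5, so the width is 5 − 1 = 4 and tw(G) ≤ 4. On the other hand G contains the 5-clique {a, b, c, d, i}. A clique must lie in a single bag of any decomposition, so no decomposition can have width below 4. Hence tw(G) = 4 exactly.

Treewidth 4.
Bags: B1 = {b, c, d, f, i}  B2 = {a, b, c, d, i}  B3 = {b, c, d, e, f}  B4 = {b, c, d, f, g}  B5 = {b, d, e, f, h}
Tree: B1–B2, B1–B3, B1–B4, B3–B5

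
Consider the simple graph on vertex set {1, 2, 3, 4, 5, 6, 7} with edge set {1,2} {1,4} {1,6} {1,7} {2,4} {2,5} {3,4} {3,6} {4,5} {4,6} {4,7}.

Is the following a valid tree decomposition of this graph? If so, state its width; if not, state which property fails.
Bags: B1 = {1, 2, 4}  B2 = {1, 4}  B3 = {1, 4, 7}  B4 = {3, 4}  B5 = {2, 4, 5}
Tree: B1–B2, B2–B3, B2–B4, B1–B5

No — vertex 6 appears in no bag.

A tree decomposition must satisfy three properties: every vertex lies in some bag; for every edge, both endpoints lie together in some bag; and for every vertex, the bags containing it form a connected subtree. Here vertex 6 appears in no bag, so the decomposition is invalid.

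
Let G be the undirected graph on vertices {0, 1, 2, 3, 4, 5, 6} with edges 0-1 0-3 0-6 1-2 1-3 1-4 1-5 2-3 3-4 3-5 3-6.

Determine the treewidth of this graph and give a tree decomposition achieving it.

Treewidth 2.
Bags: B1 = {1, 2, 3}  B2 = {0, 1, 3}  B3 = {1, 3, 4}  B4 = {0, 3, 6}  B5 = {1, 3, 5}
Tree: B1–B2, B1–B3, B2–B4, B1–B5

The largest bag has 3 vertices, giving width 2; this decomposition certifies tw(G) ≤ 2. For the lower bound, the 3 vertices {0, 1, 3} are pairwise adjacent, and any tree decomposition puts a clique entirely inside one bag — forcing width ≥ 2. Therefore the treewidth is 2.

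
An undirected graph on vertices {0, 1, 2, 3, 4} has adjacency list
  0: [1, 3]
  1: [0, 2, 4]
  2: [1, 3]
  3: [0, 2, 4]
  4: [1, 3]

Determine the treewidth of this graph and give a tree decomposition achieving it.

Treewidth 2.
One such decomposition:
Bags: B1 = {0, 1, 3}  B2 = {1, 3, 4}  B3 = {1, 2, 3}
Tree: B1–B2, B2–B3

The largest bag has 3 vertices, giving width 2; this decomposition certifies tw(G) ≤ 2. For the lower bound, G contains the cycle 1–0–3–4–1, so G is not a forest; only forests have treewidth ≤ 1, hence tw(G) ≥ 2. Hence tw(G) = 2 exactly.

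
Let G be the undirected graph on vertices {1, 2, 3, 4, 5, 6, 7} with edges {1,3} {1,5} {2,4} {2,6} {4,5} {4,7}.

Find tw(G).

A width-1 tree decomposition is:
Bags: B1 = {4, 5}  B2 = {2, 4}  B3 = {1, 5}  B4 = {4, 7}  B5 = {1, 3}  B6 = {2, 6}
Tree: B1–B2, B1–B3, B2–B4, B3–B5, B2–B6
The largest bag has 2 vertices, giving width 1; this decomposition certifies tw(G) ≤ 1. Since G has at least one edge (e.g. 5–4), it is not an edgeless graph, so tw(G) ≥ 1. Hence tw(G) = 1 exactly.

1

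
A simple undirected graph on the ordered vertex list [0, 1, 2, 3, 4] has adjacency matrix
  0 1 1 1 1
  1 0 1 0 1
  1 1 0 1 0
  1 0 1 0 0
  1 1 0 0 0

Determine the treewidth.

A width-2 tree decomposition is:
Bags: B1 = {0, 1, 2}  B2 = {0, 2, 3}  B3 = {0, 1, 4}
Tree: B1–B2, B1–B3
Each bag holds 3 vertices, so the decomposition has width 2, which upper-bounds the treewidth. For the lower bound, the 3 vertices {0, 1, 2} are pairwise adjacent, and any tree decomposition puts a clique entirely inside one bag — forcing width ≥ 2. Combining the bounds, tw(G) = 2.

2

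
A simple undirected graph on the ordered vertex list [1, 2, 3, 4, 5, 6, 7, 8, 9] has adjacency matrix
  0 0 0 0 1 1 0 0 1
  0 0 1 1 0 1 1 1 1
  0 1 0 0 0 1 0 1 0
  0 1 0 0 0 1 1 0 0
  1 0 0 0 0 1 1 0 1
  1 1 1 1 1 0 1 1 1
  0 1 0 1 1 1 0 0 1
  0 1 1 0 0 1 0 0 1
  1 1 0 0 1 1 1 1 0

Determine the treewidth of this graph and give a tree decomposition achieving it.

Treewidth 3.
Bags: B1 = {5, 6, 7, 9}  B2 = {2, 6, 7, 9}  B3 = {2, 4, 6, 7}  B4 = {1, 5, 6, 9}  B5 = {2, 6, 8, 9}  B6 = {2, 3, 6, 8}
Tree: B1–B2, B2–B3, B1–B4, B2–B5, B5–B6

The largest bag has 4 vertices, giving width 3; this decomposition certifies tw(G) ≤ 3. For the lower bound, the 4 vertices {1, 5, 6, 9} are pairwise adjacent, and any tree decomposition puts a clique entirely inside one bag — forcing width ≥ 3. The upper and lower bounds meet at 3, so that is the treewidth.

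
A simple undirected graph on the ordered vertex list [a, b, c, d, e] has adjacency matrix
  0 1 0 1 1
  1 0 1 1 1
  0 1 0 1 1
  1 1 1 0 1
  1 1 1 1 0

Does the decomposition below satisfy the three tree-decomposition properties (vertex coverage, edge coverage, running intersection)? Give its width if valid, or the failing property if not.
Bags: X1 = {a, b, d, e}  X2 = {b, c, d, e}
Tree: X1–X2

Checking the three conditions: (i) the bags cover all of {a, b, c, d, e}; (ii) for each edge, some bag contains both endpoints; (iii) the bags containing any fixed vertex form a subtree. All hold, so the decomposition is valid with width 4 − 1 = 3.

Yes; width 3.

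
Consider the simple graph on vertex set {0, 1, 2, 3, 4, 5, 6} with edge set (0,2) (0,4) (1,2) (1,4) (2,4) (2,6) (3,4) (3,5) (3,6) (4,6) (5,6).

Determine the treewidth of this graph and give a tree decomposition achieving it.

Treewidth 2.
One such decomposition:
Bags: B1 = {3, 4, 6}  B2 = {3, 5, 6}  B3 = {2, 4, 6}  B4 = {0, 2, 4}  B5 = {1, 2, 4}
Tree: B1–B2, B1–B3, B3–B4, B4–B5

Every bag has size at most 3, so the width is 3 − 1 = 2 and tw(G) ≤ 2. On the other hand G contains the 3-clique {0, 2, 4}. A clique must lie in a single bag of any decomposition, so no decomposition can have width below 2. Combining the bounds, tw(G) = 2.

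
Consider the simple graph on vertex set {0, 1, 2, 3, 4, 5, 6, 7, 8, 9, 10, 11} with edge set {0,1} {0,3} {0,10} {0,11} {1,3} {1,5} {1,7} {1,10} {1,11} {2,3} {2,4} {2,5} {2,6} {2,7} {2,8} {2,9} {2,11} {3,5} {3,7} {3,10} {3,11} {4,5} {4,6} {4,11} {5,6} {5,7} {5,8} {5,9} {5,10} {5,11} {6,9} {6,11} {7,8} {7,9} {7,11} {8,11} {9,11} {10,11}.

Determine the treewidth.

A width-4 tree decomposition is:
Bags: B1 = {2, 3, 5, 7, 11}  B2 = {1, 3, 5, 7, 11}  B3 = {2, 5, 7, 8, 11}  B4 = {1, 3, 5, 10, 11}  B5 = {2, 5, 7, 9, 11}  B6 = {2, 5, 6, 9, 11}  B7 = {0, 1, 3, 10, 11}  B8 = {2, 4, 5, 6, 11}
Tree: B1–B2, B1–B3, B2–B4, B1–B5, B5–B6, B4–B7, B6–B8
The largest bag has 5 vertices, giving width 4; this decomposition certifies tw(G) ≤ 4. On the other hand G contains the 5-clique {0, 1, 3, 10, 11}. A clique must lie in a single bag of any decomposition, so no decomposition can have width below 4. Hence tw(G) = 4 exactly.

4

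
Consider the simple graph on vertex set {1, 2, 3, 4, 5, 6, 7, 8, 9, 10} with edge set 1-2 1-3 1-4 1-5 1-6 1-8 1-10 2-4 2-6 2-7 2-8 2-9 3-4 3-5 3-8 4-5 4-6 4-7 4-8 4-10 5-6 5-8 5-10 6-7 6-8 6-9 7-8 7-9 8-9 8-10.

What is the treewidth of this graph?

4

A width-4 tree decomposition is:
Bags: B1 = {1, 2, 4, 6, 8}  B2 = {2, 4, 6, 7, 8}  B3 = {2, 6, 7, 8, 9}  B4 = {1, 4, 5, 6, 8}  B5 = {1, 4, 5, 8, 10}  B6 = {1, 3, 4, 5, 8}
Tree: B1–B2, B2–B3, B1–B4, B4–B5, B4–B6
Every bag has size at most 5, so the width is 5 − 1 = 4 and tw(G) ≤ 4. On the other hand G contains the 5-clique {2, 6, 7, 8, 9}. A clique must lie in a single bag of any decomposition, so no decomposition can have width below 4. Therefore the treewidth is 4.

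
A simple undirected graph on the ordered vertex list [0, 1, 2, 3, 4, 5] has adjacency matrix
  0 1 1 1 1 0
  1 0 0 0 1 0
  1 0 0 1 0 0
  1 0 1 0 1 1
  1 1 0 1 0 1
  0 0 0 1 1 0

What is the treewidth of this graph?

A width-2 tree decomposition is:
Bags: B1 = {0, 3, 4}  B2 = {0, 1, 4}  B3 = {3, 4, 5}  B4 = {0, 2, 3}
Tree: B1–B2, B1–B3, B1–B4
Each bag holds 3 vertices, so the decomposition has width 2, which upper-bounds the treewidth. Conversely, {0, 1, 4} is a clique of size 3, and the vertices of any clique must share a bag in every tree decomposition; so some bag has ≥ 3 vertices and tw(G) ≥ 2. Combining the bounds, tw(G) = 2.

2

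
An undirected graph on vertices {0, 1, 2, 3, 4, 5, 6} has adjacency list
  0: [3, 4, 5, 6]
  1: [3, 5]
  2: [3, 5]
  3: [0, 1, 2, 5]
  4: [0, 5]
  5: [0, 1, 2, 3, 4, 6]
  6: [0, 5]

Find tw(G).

2

A width-2 tree decomposition is:
Bags: B1 = {0, 3, 5}  B2 = {2, 3, 5}  B3 = {1, 3, 5}  B4 = {0, 4, 5}  B5 = {0, 5, 6}
Tree: B1–B2, B1–B3, B1–B4, B1–B5
The largest bag has 3 vertices, giving width 2; this decomposition certifies tw(G) ≤ 2. Conversely, {0, 3, 5} is a clique of size 3, and the vertices of any clique must share a bag in every tree decomposition; so some bag has ≥ 3 vertices and tw(G) ≥ 2. The upper and lower bounds meet at 2, so that is the treewidth.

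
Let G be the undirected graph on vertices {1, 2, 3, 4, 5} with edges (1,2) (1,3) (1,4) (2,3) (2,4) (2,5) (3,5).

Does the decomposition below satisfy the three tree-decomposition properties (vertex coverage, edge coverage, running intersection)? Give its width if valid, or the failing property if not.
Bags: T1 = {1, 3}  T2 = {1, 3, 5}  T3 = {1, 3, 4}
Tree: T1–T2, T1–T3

No — vertex 2 appears in no bag.

A tree decomposition must satisfy three properties: every vertex lies in some bag; for every edge, both endpoints lie together in some bag; and for every vertex, the bags containing it form a connected subtree. Here vertex 2 appears in no bag, so the decomposition is invalid.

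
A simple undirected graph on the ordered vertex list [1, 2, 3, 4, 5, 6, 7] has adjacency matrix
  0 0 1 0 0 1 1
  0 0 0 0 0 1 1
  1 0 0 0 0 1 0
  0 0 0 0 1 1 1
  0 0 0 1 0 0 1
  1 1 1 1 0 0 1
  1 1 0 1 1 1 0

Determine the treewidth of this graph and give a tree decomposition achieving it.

Each bag holds 3 vertices, so the decomposition has width 2, which upper-bounds the treewidth. On the other hand G contains the 3-clique {4, 5, 7}. A clique must lie in a single bag of any decomposition, so no decomposition can have width below 2. Hence tw(G) = 2 exactly.

Treewidth 2.
Bags: B1 = {4, 5, 7}  B2 = {4, 6, 7}  B3 = {1, 6, 7}  B4 = {1, 3, 6}  B5 = {2, 6, 7}
Tree: B1–B2, B2–B3, B3–B4, B2–B5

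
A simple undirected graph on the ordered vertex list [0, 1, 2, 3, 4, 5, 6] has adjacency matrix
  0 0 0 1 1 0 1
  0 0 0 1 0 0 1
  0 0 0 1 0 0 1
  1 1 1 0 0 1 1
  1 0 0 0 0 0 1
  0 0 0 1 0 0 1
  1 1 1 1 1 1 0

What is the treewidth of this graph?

2

A width-2 tree decomposition is:
Bags: B1 = {0, 3, 6}  B2 = {0, 4, 6}  B3 = {1, 3, 6}  B4 = {3, 5, 6}  B5 = {2, 3, 6}
Tree: B1–B2, B1–B3, B1–B4, B4–B5
Every bag has size at most 3, so the width is 3 − 1 = 2 and tw(G) ≤ 2. For the lower bound, the 3 vertices {0, 3, 6} are pairwise adjacent, and any tree decomposition puts a clique entirely inside one bag — forcing width ≥ 2. Hence tw(G) = 2 exactly.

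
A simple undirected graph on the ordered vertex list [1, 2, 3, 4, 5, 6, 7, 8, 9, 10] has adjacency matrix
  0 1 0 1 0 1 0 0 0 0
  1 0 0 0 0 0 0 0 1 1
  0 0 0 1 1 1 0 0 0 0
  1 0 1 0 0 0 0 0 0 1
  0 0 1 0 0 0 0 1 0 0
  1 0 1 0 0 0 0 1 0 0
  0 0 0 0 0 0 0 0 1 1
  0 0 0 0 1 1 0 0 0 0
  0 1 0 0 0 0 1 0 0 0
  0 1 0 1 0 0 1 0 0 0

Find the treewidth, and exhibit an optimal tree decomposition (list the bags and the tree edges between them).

Treewidth 2.
One optimal decomposition is:
Bags: B1 = {7, 9, 10}  B2 = {2, 9, 10}  B3 = {2, 4, 10}  B4 = {1, 2, 4}  B5 = {1, 3, 4}  B6 = {1, 3, 6}  B7 = {3, 5, 6}  B8 = {5, 6, 8}
Tree: B1–B2, B2–B3, B3–B4, B4–B5, B5–B6, B6–B7, B7–B8

Each bag holds 3 vertices, so the decomposition has width 2, which upper-bounds the treewidth. For the lower bound, G contains the cycle 7–9–2–10–7, so G is not a forest; only forests have treewidth ≤ 1, hence tw(G) ≥ 2. Therefore the treewidth is 2.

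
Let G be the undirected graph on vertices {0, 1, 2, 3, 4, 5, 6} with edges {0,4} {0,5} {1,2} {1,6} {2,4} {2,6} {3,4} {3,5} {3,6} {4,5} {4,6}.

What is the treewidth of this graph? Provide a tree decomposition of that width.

Treewidth 2.
Bags: B1 = {2, 4, 6}  B2 = {1, 2, 6}  B3 = {3, 4, 6}  B4 = {3, 4, 5}  B5 = {0, 4, 5}
Tree: B1–B2, B1–B3, B3–B4, B4–B5

The largest bag has 3 vertices, giving width 2; this decomposition certifies tw(G) ≤ 2. On the other hand G contains the 3-clique {1, 2, 6}. A clique must lie in a single bag of any decomposition, so no decomposition can have width below 2. Therefore the treewidth is 2.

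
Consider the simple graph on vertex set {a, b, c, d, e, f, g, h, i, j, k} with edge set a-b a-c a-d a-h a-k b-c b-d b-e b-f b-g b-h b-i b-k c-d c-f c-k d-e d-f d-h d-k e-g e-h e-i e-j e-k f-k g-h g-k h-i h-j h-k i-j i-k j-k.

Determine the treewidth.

4

A width-4 tree decomposition is:
Bags: B1 = {b, d, e, h, k}  B2 = {a, b, d, h, k}  B3 = {a, b, c, d, k}  B4 = {b, e, h, i, k}  B5 = {e, h, i, j, k}  B6 = {b, c, d, f, k}  B7 = {b, e, g, h, k}
Tree: B1–B2, B2–B3, B1–B4, B4–B5, B3–B6, B1–B7
Each bag holds 5 vertices, so the decomposition has width 4, which upper-bounds the treewidth. Conversely, {e, h, i, j, k} is a clique of size 5, and the vertices of any clique must share a bag in every tree decomposition; so some bag has ≥ 5 vertices and tw(G) ≥ 4. Therefore the treewidth is 4.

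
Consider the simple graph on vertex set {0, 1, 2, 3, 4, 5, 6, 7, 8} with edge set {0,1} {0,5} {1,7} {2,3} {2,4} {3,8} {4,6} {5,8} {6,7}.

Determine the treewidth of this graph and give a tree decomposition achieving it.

Every bag has size at most 3, so the width is 3 − 1 = 2 and tw(G) ≤ 2. The edges 6–7–1–0–5–8–3–2–4–6 form a cycle, so G is not a tree and its treewidth is at least 2. Hence tw(G) = 2 exactly.

Treewidth 2.
One optimal decomposition is:
Bags: B1 = {1, 6, 7}  B2 = {0, 1, 6}  B3 = {0, 5, 6}  B4 = {5, 6, 8}  B5 = {3, 6, 8}  B6 = {2, 3, 6}  B7 = {2, 4, 6}
Tree: B1–B2, B2–B3, B3–B4, B4–B5, B5–B6, B6–B7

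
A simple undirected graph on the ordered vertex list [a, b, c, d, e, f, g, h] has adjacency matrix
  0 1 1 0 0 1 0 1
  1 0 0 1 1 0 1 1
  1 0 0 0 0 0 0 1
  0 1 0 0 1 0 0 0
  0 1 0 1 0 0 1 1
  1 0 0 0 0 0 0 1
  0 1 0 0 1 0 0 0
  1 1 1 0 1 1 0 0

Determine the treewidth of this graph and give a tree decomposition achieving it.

Treewidth 2.
One optimal decomposition is:
Bags: B1 = {a, c, h}  B2 = {a, f, h}  B3 = {a, b, h}  B4 = {b, e, h}  B5 = {b, e, g}  B6 = {b, d, e}
Tree: B1–B2, B1–B3, B3–B4, B4–B5, B4–B6

Every bag has size at most 3, so the width is 3 − 1 = 2 and tw(G) ≤ 2. Conversely, {b, d, e} is a clique of size 3, and the vertices of any clique must share a bag in every tree decomposition; so some bag has ≥ 3 vertices and tw(G) ≥ 2. Combining the bounds, tw(G) = 2.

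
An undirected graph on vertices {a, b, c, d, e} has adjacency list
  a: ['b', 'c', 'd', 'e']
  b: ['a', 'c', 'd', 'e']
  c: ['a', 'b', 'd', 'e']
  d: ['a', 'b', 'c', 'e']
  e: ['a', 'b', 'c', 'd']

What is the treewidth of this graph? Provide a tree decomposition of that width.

Treewidth 4.
Bags: B1 = {a, b, c, d, e}
Tree: (single bag)

With just one bag of size 5, the width is 5 − 1 = 4, so tw(G) ≤ 4. Conversely, {a, b, c, d, e} is a clique of size 5, and the vertices of any clique must share a bag in every tree decomposition; so some bag has ≥ 5 vertices and tw(G) ≥ 4. Hence tw(G) = 4 exactly.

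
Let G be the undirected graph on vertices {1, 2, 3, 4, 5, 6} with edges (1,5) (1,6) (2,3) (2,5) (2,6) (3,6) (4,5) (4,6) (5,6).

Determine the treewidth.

A width-2 tree decomposition is:
Bags: B1 = {1, 5, 6}  B2 = {2, 5, 6}  B3 = {2, 3, 6}  B4 = {4, 5, 6}
Tree: B1–B2, B2–B3, B2–B4
The largest bag has 3 vertices, giving width 2; this decomposition certifies tw(G) ≤ 2. Conversely, {2, 3, 6} is a clique of size 3, and the vertices of any clique must share a bag in every tree decomposition; so some bag has ≥ 3 vertices and tw(G) ≥ 2. The upper and lower bounds meet at 2, so that is the treewidth.

2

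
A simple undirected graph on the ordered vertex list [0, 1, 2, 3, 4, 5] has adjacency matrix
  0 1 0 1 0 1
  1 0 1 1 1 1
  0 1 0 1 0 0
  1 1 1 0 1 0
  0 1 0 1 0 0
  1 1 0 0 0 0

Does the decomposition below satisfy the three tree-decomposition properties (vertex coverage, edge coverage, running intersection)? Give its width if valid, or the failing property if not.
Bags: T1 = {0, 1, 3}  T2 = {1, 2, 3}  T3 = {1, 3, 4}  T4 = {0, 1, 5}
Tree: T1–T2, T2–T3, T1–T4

Checking the three conditions: (i) the bags cover all of {0, 1, 2, 3, 4, 5}; (ii) for each edge, some bag contains both endpoints; (iii) the bags containing any fixed vertex form a subtree. All hold, so the decomposition is valid with width 3 − 1 = 2.

Yes; width 2.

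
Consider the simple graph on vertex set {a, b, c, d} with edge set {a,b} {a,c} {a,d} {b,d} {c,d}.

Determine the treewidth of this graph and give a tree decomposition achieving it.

Treewidth 2.
One optimal decomposition is:
Bags: B1 = {a, c, d}  B2 = {a, b, d}
Tree: B1–B2

Each bag holds 3 vertices, so the decomposition has width 2, which upper-bounds the treewidth. For the lower bound, the 3 vertices {a, c, d} are pairwise adjacent, and any tree decomposition puts a clique entirely inside one bag — forcing width ≥ 2. The upper and lower bounds meet at 2, so that is the treewidth.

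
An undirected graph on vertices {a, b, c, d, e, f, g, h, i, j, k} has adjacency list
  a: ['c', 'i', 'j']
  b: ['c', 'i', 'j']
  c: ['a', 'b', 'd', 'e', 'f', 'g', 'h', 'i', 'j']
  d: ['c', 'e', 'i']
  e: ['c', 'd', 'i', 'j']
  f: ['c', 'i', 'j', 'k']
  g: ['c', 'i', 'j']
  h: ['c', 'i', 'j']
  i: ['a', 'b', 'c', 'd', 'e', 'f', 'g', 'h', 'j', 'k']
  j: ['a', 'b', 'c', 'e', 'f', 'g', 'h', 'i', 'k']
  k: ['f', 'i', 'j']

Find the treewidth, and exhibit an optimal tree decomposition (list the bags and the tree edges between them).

Treewidth 3.
Bags: B1 = {b, c, i, j}  B2 = {c, g, i, j}  B3 = {c, h, i, j}  B4 = {c, e, i, j}  B5 = {c, d, e, i}  B6 = {c, f, i, j}  B7 = {a, c, i, j}  B8 = {f, i, j, k}
Tree: B1–B2, B1–B3, B3–B4, B4–B5, B1–B6, B2–B7, B6–B8

Every bag has size at most 4, so the width is 4 − 1 = 3 and tw(G) ≤ 3. On the other hand G contains the 4-clique {c, d, e, i}. A clique must lie in a single bag of any decomposition, so no decomposition can have width below 3. Therefore the treewidth is 3.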